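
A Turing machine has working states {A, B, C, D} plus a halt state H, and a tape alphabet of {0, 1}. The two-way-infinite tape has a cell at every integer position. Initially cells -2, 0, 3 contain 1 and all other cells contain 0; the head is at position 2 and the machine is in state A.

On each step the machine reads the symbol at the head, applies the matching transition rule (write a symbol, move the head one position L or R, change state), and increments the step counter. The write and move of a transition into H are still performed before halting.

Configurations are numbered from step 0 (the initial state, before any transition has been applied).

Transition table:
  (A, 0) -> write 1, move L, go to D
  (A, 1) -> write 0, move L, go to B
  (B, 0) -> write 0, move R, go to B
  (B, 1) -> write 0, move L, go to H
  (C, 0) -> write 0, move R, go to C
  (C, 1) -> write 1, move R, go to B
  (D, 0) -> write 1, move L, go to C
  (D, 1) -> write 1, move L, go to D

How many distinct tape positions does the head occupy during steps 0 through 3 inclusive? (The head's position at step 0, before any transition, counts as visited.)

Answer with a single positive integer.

Answer: 3

Derivation:
Step 1: in state A at pos 2, read 0 -> (A,0)->write 1,move L,goto D. Now: state=D, head=1, tape[-3..4]=01010110 (head:     ^)
Step 2: in state D at pos 1, read 0 -> (D,0)->write 1,move L,goto C. Now: state=C, head=0, tape[-3..4]=01011110 (head:    ^)
Step 3: in state C at pos 0, read 1 -> (C,1)->write 1,move R,goto B. Now: state=B, head=1, tape[-3..4]=01011110 (head:     ^)
Head positions at steps 0..3: starting at 2, distinct positions visited = {0, 1, 2} -> 3 position(s)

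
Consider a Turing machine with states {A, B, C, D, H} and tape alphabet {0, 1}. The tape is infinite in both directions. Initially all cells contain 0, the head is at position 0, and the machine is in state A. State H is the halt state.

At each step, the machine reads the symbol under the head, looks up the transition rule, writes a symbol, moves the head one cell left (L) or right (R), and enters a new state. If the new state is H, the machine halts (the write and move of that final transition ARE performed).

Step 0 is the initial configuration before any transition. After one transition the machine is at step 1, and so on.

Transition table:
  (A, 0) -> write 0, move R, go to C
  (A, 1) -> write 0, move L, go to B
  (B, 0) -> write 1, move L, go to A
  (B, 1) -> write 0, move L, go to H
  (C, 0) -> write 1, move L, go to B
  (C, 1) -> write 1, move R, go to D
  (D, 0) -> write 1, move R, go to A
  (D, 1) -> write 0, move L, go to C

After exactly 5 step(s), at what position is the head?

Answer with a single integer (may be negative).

Step 1: in state A at pos 0, read 0 -> (A,0)->write 0,move R,goto C. Now: state=C, head=1, tape[-1..2]=0000 (head:   ^)
Step 2: in state C at pos 1, read 0 -> (C,0)->write 1,move L,goto B. Now: state=B, head=0, tape[-1..2]=0010 (head:  ^)
Step 3: in state B at pos 0, read 0 -> (B,0)->write 1,move L,goto A. Now: state=A, head=-1, tape[-2..2]=00110 (head:  ^)
Step 4: in state A at pos -1, read 0 -> (A,0)->write 0,move R,goto C. Now: state=C, head=0, tape[-2..2]=00110 (head:   ^)
Step 5: in state C at pos 0, read 1 -> (C,1)->write 1,move R,goto D. Now: state=D, head=1, tape[-2..2]=00110 (head:    ^)

Answer: 1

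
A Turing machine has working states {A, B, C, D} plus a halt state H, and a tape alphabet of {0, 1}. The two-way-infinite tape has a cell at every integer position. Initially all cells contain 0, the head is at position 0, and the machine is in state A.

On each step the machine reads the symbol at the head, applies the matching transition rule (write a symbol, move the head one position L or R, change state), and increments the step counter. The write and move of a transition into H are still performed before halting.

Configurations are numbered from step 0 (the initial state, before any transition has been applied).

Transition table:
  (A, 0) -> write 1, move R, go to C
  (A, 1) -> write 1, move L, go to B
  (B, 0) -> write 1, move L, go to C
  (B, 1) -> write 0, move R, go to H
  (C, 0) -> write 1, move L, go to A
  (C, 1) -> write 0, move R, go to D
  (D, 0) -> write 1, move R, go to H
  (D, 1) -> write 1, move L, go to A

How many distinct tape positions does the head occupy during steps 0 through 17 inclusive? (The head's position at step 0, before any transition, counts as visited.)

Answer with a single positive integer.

Step 1: in state A at pos 0, read 0 -> (A,0)->write 1,move R,goto C. Now: state=C, head=1, tape[-1..2]=0100 (head:   ^)
Step 2: in state C at pos 1, read 0 -> (C,0)->write 1,move L,goto A. Now: state=A, head=0, tape[-1..2]=0110 (head:  ^)
Step 3: in state A at pos 0, read 1 -> (A,1)->write 1,move L,goto B. Now: state=B, head=-1, tape[-2..2]=00110 (head:  ^)
Step 4: in state B at pos -1, read 0 -> (B,0)->write 1,move L,goto C. Now: state=C, head=-2, tape[-3..2]=001110 (head:  ^)
Step 5: in state C at pos -2, read 0 -> (C,0)->write 1,move L,goto A. Now: state=A, head=-3, tape[-4..2]=0011110 (head:  ^)
Step 6: in state A at pos -3, read 0 -> (A,0)->write 1,move R,goto C. Now: state=C, head=-2, tape[-4..2]=0111110 (head:   ^)
Step 7: in state C at pos -2, read 1 -> (C,1)->write 0,move R,goto D. Now: state=D, head=-1, tape[-4..2]=0101110 (head:    ^)
Step 8: in state D at pos -1, read 1 -> (D,1)->write 1,move L,goto A. Now: state=A, head=-2, tape[-4..2]=0101110 (head:   ^)
Step 9: in state A at pos -2, read 0 -> (A,0)->write 1,move R,goto C. Now: state=C, head=-1, tape[-4..2]=0111110 (head:    ^)
Step 10: in state C at pos -1, read 1 -> (C,1)->write 0,move R,goto D. Now: state=D, head=0, tape[-4..2]=0110110 (head:     ^)
Step 11: in state D at pos 0, read 1 -> (D,1)->write 1,move L,goto A. Now: state=A, head=-1, tape[-4..2]=0110110 (head:    ^)
Step 12: in state A at pos -1, read 0 -> (A,0)->write 1,move R,goto C. Now: state=C, head=0, tape[-4..2]=0111110 (head:     ^)
Step 13: in state C at pos 0, read 1 -> (C,1)->write 0,move R,goto D. Now: state=D, head=1, tape[-4..2]=0111010 (head:      ^)
Step 14: in state D at pos 1, read 1 -> (D,1)->write 1,move L,goto A. Now: state=A, head=0, tape[-4..2]=0111010 (head:     ^)
Step 15: in state A at pos 0, read 0 -> (A,0)->write 1,move R,goto C. Now: state=C, head=1, tape[-4..2]=0111110 (head:      ^)
Step 16: in state C at pos 1, read 1 -> (C,1)->write 0,move R,goto D. Now: state=D, head=2, tape[-4..3]=01111000 (head:       ^)
Step 17: in state D at pos 2, read 0 -> (D,0)->write 1,move R,goto H. Now: state=H, head=3, tape[-4..4]=011110100 (head:        ^)
Head positions at steps 0..17: starting at 0, distinct positions visited = {-3, -2, -1, 0, 1, 2, 3} -> 7 position(s)

Answer: 7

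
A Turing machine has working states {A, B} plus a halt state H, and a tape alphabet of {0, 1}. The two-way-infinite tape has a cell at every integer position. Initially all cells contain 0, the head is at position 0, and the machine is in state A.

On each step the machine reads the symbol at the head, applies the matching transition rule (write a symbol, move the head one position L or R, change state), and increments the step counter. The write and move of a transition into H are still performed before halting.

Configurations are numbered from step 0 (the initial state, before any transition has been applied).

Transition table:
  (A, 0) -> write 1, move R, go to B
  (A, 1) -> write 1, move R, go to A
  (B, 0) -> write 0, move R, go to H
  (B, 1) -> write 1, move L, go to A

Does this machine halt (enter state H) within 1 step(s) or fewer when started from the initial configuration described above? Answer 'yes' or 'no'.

Step 1: in state A at pos 0, read 0 -> (A,0)->write 1,move R,goto B. Now: state=B, head=1, tape[-1..2]=0100 (head:   ^)
After 1 step(s): state = B (not H) -> not halted within 1 -> no

Answer: no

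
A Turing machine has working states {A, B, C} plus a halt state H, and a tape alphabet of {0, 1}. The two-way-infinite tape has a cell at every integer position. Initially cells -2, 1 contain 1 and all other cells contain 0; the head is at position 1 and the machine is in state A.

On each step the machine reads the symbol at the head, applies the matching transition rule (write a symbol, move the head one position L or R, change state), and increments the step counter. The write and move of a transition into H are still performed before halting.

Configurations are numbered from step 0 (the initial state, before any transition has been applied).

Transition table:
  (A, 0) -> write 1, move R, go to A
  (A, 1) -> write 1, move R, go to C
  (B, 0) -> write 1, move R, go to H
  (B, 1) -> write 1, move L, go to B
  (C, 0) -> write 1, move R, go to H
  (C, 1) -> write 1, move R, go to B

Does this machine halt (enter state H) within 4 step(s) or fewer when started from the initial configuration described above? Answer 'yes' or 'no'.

Step 1: in state A at pos 1, read 1 -> (A,1)->write 1,move R,goto C. Now: state=C, head=2, tape[-3..3]=0100100 (head:      ^)
Step 2: in state C at pos 2, read 0 -> (C,0)->write 1,move R,goto H. Now: state=H, head=3, tape[-3..4]=01001100 (head:       ^)
State H reached at step 2; 2 <= 4 -> yes

Answer: yes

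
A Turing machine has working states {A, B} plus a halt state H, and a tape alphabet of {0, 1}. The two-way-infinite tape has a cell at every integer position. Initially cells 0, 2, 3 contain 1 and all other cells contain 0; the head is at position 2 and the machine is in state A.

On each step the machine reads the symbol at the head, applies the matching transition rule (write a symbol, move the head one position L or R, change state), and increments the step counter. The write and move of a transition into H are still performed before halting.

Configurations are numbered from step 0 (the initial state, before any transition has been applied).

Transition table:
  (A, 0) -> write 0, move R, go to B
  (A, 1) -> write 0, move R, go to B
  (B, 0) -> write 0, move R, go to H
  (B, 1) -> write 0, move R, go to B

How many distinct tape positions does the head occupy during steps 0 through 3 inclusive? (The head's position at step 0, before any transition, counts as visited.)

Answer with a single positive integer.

Answer: 4

Derivation:
Step 1: in state A at pos 2, read 1 -> (A,1)->write 0,move R,goto B. Now: state=B, head=3, tape[-1..4]=010010 (head:     ^)
Step 2: in state B at pos 3, read 1 -> (B,1)->write 0,move R,goto B. Now: state=B, head=4, tape[-1..5]=0100000 (head:      ^)
Step 3: in state B at pos 4, read 0 -> (B,0)->write 0,move R,goto H. Now: state=H, head=5, tape[-1..6]=01000000 (head:       ^)
Head positions at steps 0..3: starting at 2, distinct positions visited = {2, 3, 4, 5} -> 4 position(s)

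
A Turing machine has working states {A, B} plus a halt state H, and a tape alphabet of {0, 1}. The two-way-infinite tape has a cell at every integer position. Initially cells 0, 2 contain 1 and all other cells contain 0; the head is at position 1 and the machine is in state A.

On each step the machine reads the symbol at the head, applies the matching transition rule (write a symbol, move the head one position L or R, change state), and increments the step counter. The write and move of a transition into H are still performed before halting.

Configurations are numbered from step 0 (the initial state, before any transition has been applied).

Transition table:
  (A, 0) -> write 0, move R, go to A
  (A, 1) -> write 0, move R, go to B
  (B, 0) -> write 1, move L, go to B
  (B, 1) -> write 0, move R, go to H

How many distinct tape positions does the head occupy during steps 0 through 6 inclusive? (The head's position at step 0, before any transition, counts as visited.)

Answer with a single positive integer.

Step 1: in state A at pos 1, read 0 -> (A,0)->write 0,move R,goto A. Now: state=A, head=2, tape[-1..3]=01010 (head:    ^)
Step 2: in state A at pos 2, read 1 -> (A,1)->write 0,move R,goto B. Now: state=B, head=3, tape[-1..4]=010000 (head:     ^)
Step 3: in state B at pos 3, read 0 -> (B,0)->write 1,move L,goto B. Now: state=B, head=2, tape[-1..4]=010010 (head:    ^)
Step 4: in state B at pos 2, read 0 -> (B,0)->write 1,move L,goto B. Now: state=B, head=1, tape[-1..4]=010110 (head:   ^)
Step 5: in state B at pos 1, read 0 -> (B,0)->write 1,move L,goto B. Now: state=B, head=0, tape[-1..4]=011110 (head:  ^)
Step 6: in state B at pos 0, read 1 -> (B,1)->write 0,move R,goto H. Now: state=H, head=1, tape[-1..4]=001110 (head:   ^)
Head positions at steps 0..6: starting at 1, distinct positions visited = {0, 1, 2, 3} -> 4 position(s)

Answer: 4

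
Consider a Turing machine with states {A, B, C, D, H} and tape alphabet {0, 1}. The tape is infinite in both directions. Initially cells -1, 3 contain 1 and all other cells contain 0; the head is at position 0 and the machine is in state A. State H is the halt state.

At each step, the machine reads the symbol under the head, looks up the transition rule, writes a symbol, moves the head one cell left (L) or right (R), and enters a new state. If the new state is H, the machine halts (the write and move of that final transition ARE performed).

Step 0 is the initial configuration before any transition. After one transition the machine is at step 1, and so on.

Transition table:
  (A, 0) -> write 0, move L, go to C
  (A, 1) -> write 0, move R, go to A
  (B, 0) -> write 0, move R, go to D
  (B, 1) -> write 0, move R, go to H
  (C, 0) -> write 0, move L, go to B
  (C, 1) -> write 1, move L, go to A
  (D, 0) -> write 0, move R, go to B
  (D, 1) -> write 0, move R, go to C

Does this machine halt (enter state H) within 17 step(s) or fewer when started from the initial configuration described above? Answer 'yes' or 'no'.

Step 1: in state A at pos 0, read 0 -> (A,0)->write 0,move L,goto C. Now: state=C, head=-1, tape[-2..4]=0100010 (head:  ^)
Step 2: in state C at pos -1, read 1 -> (C,1)->write 1,move L,goto A. Now: state=A, head=-2, tape[-3..4]=00100010 (head:  ^)
Step 3: in state A at pos -2, read 0 -> (A,0)->write 0,move L,goto C. Now: state=C, head=-3, tape[-4..4]=000100010 (head:  ^)
Step 4: in state C at pos -3, read 0 -> (C,0)->write 0,move L,goto B. Now: state=B, head=-4, tape[-5..4]=0000100010 (head:  ^)
Step 5: in state B at pos -4, read 0 -> (B,0)->write 0,move R,goto D. Now: state=D, head=-3, tape[-5..4]=0000100010 (head:   ^)
Step 6: in state D at pos -3, read 0 -> (D,0)->write 0,move R,goto B. Now: state=B, head=-2, tape[-5..4]=0000100010 (head:    ^)
Step 7: in state B at pos -2, read 0 -> (B,0)->write 0,move R,goto D. Now: state=D, head=-1, tape[-5..4]=0000100010 (head:     ^)
Step 8: in state D at pos -1, read 1 -> (D,1)->write 0,move R,goto C. Now: state=C, head=0, tape[-5..4]=0000000010 (head:      ^)
Step 9: in state C at pos 0, read 0 -> (C,0)->write 0,move L,goto B. Now: state=B, head=-1, tape[-5..4]=0000000010 (head:     ^)
Step 10: in state B at pos -1, read 0 -> (B,0)->write 0,move R,goto D. Now: state=D, head=0, tape[-5..4]=0000000010 (head:      ^)
Step 11: in state D at pos 0, read 0 -> (D,0)->write 0,move R,goto B. Now: state=B, head=1, tape[-5..4]=0000000010 (head:       ^)
Step 12: in state B at pos 1, read 0 -> (B,0)->write 0,move R,goto D. Now: state=D, head=2, tape[-5..4]=0000000010 (head:        ^)
Step 13: in state D at pos 2, read 0 -> (D,0)->write 0,move R,goto B. Now: state=B, head=3, tape[-5..4]=0000000010 (head:         ^)
Step 14: in state B at pos 3, read 1 -> (B,1)->write 0,move R,goto H. Now: state=H, head=4, tape[-5..5]=00000000000 (head:          ^)
State H reached at step 14; 14 <= 17 -> yes

Answer: yes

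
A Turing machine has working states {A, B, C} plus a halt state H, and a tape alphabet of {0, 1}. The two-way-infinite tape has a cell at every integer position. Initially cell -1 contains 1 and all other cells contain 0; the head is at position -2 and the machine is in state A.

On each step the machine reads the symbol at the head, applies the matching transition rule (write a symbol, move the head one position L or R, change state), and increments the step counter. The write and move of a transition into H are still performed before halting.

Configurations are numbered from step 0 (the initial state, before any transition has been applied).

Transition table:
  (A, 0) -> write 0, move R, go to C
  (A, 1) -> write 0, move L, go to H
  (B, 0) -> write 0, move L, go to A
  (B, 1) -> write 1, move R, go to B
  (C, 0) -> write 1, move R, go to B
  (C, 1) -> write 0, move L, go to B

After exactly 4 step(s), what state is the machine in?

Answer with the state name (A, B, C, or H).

Step 1: in state A at pos -2, read 0 -> (A,0)->write 0,move R,goto C. Now: state=C, head=-1, tape[-3..0]=0010 (head:   ^)
Step 2: in state C at pos -1, read 1 -> (C,1)->write 0,move L,goto B. Now: state=B, head=-2, tape[-3..0]=0000 (head:  ^)
Step 3: in state B at pos -2, read 0 -> (B,0)->write 0,move L,goto A. Now: state=A, head=-3, tape[-4..0]=00000 (head:  ^)
Step 4: in state A at pos -3, read 0 -> (A,0)->write 0,move R,goto C. Now: state=C, head=-2, tape[-4..0]=00000 (head:   ^)

Answer: C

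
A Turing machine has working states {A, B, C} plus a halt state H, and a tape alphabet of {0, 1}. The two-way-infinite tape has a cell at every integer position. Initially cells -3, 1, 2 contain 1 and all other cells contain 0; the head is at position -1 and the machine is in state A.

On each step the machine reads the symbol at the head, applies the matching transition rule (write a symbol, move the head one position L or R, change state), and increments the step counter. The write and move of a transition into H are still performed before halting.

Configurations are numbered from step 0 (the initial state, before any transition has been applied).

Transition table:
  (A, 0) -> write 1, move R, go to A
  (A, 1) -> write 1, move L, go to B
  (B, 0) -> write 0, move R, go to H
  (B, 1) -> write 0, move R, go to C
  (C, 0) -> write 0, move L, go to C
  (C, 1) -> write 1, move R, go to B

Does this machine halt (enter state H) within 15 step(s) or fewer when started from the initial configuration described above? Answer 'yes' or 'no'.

Answer: yes

Derivation:
Step 1: in state A at pos -1, read 0 -> (A,0)->write 1,move R,goto A. Now: state=A, head=0, tape[-4..3]=01010110 (head:     ^)
Step 2: in state A at pos 0, read 0 -> (A,0)->write 1,move R,goto A. Now: state=A, head=1, tape[-4..3]=01011110 (head:      ^)
Step 3: in state A at pos 1, read 1 -> (A,1)->write 1,move L,goto B. Now: state=B, head=0, tape[-4..3]=01011110 (head:     ^)
Step 4: in state B at pos 0, read 1 -> (B,1)->write 0,move R,goto C. Now: state=C, head=1, tape[-4..3]=01010110 (head:      ^)
Step 5: in state C at pos 1, read 1 -> (C,1)->write 1,move R,goto B. Now: state=B, head=2, tape[-4..3]=01010110 (head:       ^)
Step 6: in state B at pos 2, read 1 -> (B,1)->write 0,move R,goto C. Now: state=C, head=3, tape[-4..4]=010101000 (head:        ^)
Step 7: in state C at pos 3, read 0 -> (C,0)->write 0,move L,goto C. Now: state=C, head=2, tape[-4..4]=010101000 (head:       ^)
Step 8: in state C at pos 2, read 0 -> (C,0)->write 0,move L,goto C. Now: state=C, head=1, tape[-4..4]=010101000 (head:      ^)
Step 9: in state C at pos 1, read 1 -> (C,1)->write 1,move R,goto B. Now: state=B, head=2, tape[-4..4]=010101000 (head:       ^)
Step 10: in state B at pos 2, read 0 -> (B,0)->write 0,move R,goto H. Now: state=H, head=3, tape[-4..4]=010101000 (head:        ^)
State H reached at step 10; 10 <= 15 -> yes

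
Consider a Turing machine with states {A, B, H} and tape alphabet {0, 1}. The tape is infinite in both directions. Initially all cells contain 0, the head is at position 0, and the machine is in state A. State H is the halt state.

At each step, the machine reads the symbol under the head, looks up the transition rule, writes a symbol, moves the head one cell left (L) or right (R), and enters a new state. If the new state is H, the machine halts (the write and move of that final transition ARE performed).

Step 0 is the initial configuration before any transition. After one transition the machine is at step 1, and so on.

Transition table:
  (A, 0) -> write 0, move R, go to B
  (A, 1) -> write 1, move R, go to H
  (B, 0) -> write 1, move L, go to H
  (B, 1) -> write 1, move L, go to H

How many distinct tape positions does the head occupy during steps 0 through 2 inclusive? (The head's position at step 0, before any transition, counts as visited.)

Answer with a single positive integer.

Answer: 2

Derivation:
Step 1: in state A at pos 0, read 0 -> (A,0)->write 0,move R,goto B. Now: state=B, head=1, tape[-1..2]=0000 (head:   ^)
Step 2: in state B at pos 1, read 0 -> (B,0)->write 1,move L,goto H. Now: state=H, head=0, tape[-1..2]=0010 (head:  ^)
Head positions at steps 0..2: starting at 0, distinct positions visited = {0, 1} -> 2 position(s)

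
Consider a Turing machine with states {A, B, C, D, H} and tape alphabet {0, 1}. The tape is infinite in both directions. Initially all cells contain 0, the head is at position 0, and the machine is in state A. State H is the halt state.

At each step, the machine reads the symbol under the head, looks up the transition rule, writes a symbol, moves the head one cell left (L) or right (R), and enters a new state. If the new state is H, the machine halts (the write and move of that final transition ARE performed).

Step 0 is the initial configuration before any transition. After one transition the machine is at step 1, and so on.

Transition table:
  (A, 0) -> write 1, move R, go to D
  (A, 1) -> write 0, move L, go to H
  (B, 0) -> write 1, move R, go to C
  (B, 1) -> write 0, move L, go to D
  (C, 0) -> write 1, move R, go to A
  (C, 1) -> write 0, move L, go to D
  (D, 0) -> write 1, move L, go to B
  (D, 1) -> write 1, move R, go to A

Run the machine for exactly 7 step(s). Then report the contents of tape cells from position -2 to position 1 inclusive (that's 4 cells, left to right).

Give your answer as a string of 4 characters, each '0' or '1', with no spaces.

Step 1: in state A at pos 0, read 0 -> (A,0)->write 1,move R,goto D. Now: state=D, head=1, tape[-1..2]=0100 (head:   ^)
Step 2: in state D at pos 1, read 0 -> (D,0)->write 1,move L,goto B. Now: state=B, head=0, tape[-1..2]=0110 (head:  ^)
Step 3: in state B at pos 0, read 1 -> (B,1)->write 0,move L,goto D. Now: state=D, head=-1, tape[-2..2]=00010 (head:  ^)
Step 4: in state D at pos -1, read 0 -> (D,0)->write 1,move L,goto B. Now: state=B, head=-2, tape[-3..2]=001010 (head:  ^)
Step 5: in state B at pos -2, read 0 -> (B,0)->write 1,move R,goto C. Now: state=C, head=-1, tape[-3..2]=011010 (head:   ^)
Step 6: in state C at pos -1, read 1 -> (C,1)->write 0,move L,goto D. Now: state=D, head=-2, tape[-3..2]=010010 (head:  ^)
Step 7: in state D at pos -2, read 1 -> (D,1)->write 1,move R,goto A. Now: state=A, head=-1, tape[-3..2]=010010 (head:   ^)

Answer: 1001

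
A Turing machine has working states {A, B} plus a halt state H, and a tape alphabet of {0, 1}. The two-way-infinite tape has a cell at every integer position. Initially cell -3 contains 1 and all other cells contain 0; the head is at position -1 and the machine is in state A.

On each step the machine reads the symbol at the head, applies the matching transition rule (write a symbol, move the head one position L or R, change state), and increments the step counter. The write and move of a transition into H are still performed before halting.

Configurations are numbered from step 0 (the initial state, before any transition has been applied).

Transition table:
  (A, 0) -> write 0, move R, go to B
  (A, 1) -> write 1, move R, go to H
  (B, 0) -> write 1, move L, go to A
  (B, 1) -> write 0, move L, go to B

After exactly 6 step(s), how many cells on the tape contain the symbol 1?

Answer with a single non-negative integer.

Answer: 2

Derivation:
Step 1: in state A at pos -1, read 0 -> (A,0)->write 0,move R,goto B. Now: state=B, head=0, tape[-4..1]=010000 (head:     ^)
Step 2: in state B at pos 0, read 0 -> (B,0)->write 1,move L,goto A. Now: state=A, head=-1, tape[-4..1]=010010 (head:    ^)
Step 3: in state A at pos -1, read 0 -> (A,0)->write 0,move R,goto B. Now: state=B, head=0, tape[-4..1]=010010 (head:     ^)
Step 4: in state B at pos 0, read 1 -> (B,1)->write 0,move L,goto B. Now: state=B, head=-1, tape[-4..1]=010000 (head:    ^)
Step 5: in state B at pos -1, read 0 -> (B,0)->write 1,move L,goto A. Now: state=A, head=-2, tape[-4..1]=010100 (head:   ^)
Step 6: in state A at pos -2, read 0 -> (A,0)->write 0,move R,goto B. Now: state=B, head=-1, tape[-4..1]=010100 (head:    ^)
Cells containing 1 after step 6: {-3, -1} -> 2 cell(s)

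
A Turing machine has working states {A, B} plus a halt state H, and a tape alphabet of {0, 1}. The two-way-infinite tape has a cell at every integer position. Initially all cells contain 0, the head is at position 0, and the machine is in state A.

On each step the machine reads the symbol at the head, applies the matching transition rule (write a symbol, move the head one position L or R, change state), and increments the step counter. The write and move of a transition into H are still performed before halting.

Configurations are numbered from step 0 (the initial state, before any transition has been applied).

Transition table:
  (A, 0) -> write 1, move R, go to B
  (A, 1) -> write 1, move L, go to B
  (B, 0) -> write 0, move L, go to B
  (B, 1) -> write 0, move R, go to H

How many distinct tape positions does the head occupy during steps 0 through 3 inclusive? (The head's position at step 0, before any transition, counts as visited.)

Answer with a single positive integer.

Step 1: in state A at pos 0, read 0 -> (A,0)->write 1,move R,goto B. Now: state=B, head=1, tape[-1..2]=0100 (head:   ^)
Step 2: in state B at pos 1, read 0 -> (B,0)->write 0,move L,goto B. Now: state=B, head=0, tape[-1..2]=0100 (head:  ^)
Step 3: in state B at pos 0, read 1 -> (B,1)->write 0,move R,goto H. Now: state=H, head=1, tape[-1..2]=0000 (head:   ^)
Head positions at steps 0..3: starting at 0, distinct positions visited = {0, 1} -> 2 position(s)

Answer: 2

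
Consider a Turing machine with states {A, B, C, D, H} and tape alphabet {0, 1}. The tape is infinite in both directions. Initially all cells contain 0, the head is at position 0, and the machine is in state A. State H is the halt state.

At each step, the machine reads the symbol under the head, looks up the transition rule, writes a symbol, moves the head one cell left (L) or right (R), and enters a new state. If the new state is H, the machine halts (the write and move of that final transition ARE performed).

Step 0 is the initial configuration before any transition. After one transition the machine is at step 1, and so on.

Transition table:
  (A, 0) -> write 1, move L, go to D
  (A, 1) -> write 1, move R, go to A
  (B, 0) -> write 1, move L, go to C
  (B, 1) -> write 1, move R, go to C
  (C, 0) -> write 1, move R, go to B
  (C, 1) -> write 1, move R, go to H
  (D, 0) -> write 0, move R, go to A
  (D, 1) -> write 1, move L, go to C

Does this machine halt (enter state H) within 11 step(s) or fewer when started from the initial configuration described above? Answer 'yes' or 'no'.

Answer: yes

Derivation:
Step 1: in state A at pos 0, read 0 -> (A,0)->write 1,move L,goto D. Now: state=D, head=-1, tape[-2..1]=0010 (head:  ^)
Step 2: in state D at pos -1, read 0 -> (D,0)->write 0,move R,goto A. Now: state=A, head=0, tape[-2..1]=0010 (head:   ^)
Step 3: in state A at pos 0, read 1 -> (A,1)->write 1,move R,goto A. Now: state=A, head=1, tape[-2..2]=00100 (head:    ^)
Step 4: in state A at pos 1, read 0 -> (A,0)->write 1,move L,goto D. Now: state=D, head=0, tape[-2..2]=00110 (head:   ^)
Step 5: in state D at pos 0, read 1 -> (D,1)->write 1,move L,goto C. Now: state=C, head=-1, tape[-2..2]=00110 (head:  ^)
Step 6: in state C at pos -1, read 0 -> (C,0)->write 1,move R,goto B. Now: state=B, head=0, tape[-2..2]=01110 (head:   ^)
Step 7: in state B at pos 0, read 1 -> (B,1)->write 1,move R,goto C. Now: state=C, head=1, tape[-2..2]=01110 (head:    ^)
Step 8: in state C at pos 1, read 1 -> (C,1)->write 1,move R,goto H. Now: state=H, head=2, tape[-2..3]=011100 (head:     ^)
State H reached at step 8; 8 <= 11 -> yes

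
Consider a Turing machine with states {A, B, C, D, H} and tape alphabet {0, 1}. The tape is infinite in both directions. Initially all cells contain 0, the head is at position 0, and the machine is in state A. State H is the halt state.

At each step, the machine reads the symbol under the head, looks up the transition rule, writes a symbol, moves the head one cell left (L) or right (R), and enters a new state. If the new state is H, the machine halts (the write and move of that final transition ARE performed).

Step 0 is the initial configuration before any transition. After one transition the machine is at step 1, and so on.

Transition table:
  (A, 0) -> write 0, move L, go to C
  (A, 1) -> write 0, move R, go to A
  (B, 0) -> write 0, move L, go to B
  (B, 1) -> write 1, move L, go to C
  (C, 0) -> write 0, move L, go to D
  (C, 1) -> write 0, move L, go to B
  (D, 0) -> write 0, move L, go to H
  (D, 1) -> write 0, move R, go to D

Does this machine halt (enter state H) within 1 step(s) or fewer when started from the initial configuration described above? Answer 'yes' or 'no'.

Answer: no

Derivation:
Step 1: in state A at pos 0, read 0 -> (A,0)->write 0,move L,goto C. Now: state=C, head=-1, tape[-2..1]=0000 (head:  ^)
After 1 step(s): state = C (not H) -> not halted within 1 -> no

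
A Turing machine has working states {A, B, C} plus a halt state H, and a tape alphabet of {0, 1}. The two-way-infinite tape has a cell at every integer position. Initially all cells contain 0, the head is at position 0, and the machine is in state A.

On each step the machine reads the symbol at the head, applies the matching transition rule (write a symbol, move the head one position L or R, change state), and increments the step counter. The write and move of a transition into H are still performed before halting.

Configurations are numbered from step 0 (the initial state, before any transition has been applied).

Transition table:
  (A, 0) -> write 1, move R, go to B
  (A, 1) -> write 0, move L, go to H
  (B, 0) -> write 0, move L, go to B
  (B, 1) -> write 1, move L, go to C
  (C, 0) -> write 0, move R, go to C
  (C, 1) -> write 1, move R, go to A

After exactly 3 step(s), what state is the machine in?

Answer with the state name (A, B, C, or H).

Step 1: in state A at pos 0, read 0 -> (A,0)->write 1,move R,goto B. Now: state=B, head=1, tape[-1..2]=0100 (head:   ^)
Step 2: in state B at pos 1, read 0 -> (B,0)->write 0,move L,goto B. Now: state=B, head=0, tape[-1..2]=0100 (head:  ^)
Step 3: in state B at pos 0, read 1 -> (B,1)->write 1,move L,goto C. Now: state=C, head=-1, tape[-2..2]=00100 (head:  ^)

Answer: C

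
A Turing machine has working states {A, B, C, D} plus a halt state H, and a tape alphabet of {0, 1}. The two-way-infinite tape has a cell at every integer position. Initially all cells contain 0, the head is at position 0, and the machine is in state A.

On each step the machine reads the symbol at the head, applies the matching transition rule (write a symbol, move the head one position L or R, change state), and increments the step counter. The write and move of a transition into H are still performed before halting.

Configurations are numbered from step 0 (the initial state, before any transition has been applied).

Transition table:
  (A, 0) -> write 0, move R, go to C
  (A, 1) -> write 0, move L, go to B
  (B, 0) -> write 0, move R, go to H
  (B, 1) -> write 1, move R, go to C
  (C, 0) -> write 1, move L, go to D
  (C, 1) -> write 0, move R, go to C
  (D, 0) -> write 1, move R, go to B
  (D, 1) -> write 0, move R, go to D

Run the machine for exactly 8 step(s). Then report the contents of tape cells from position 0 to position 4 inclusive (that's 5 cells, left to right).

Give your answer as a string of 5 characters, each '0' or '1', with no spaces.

Answer: 10010

Derivation:
Step 1: in state A at pos 0, read 0 -> (A,0)->write 0,move R,goto C. Now: state=C, head=1, tape[-1..2]=0000 (head:   ^)
Step 2: in state C at pos 1, read 0 -> (C,0)->write 1,move L,goto D. Now: state=D, head=0, tape[-1..2]=0010 (head:  ^)
Step 3: in state D at pos 0, read 0 -> (D,0)->write 1,move R,goto B. Now: state=B, head=1, tape[-1..2]=0110 (head:   ^)
Step 4: in state B at pos 1, read 1 -> (B,1)->write 1,move R,goto C. Now: state=C, head=2, tape[-1..3]=01100 (head:    ^)
Step 5: in state C at pos 2, read 0 -> (C,0)->write 1,move L,goto D. Now: state=D, head=1, tape[-1..3]=01110 (head:   ^)
Step 6: in state D at pos 1, read 1 -> (D,1)->write 0,move R,goto D. Now: state=D, head=2, tape[-1..3]=01010 (head:    ^)
Step 7: in state D at pos 2, read 1 -> (D,1)->write 0,move R,goto D. Now: state=D, head=3, tape[-1..4]=010000 (head:     ^)
Step 8: in state D at pos 3, read 0 -> (D,0)->write 1,move R,goto B. Now: state=B, head=4, tape[-1..5]=0100100 (head:      ^)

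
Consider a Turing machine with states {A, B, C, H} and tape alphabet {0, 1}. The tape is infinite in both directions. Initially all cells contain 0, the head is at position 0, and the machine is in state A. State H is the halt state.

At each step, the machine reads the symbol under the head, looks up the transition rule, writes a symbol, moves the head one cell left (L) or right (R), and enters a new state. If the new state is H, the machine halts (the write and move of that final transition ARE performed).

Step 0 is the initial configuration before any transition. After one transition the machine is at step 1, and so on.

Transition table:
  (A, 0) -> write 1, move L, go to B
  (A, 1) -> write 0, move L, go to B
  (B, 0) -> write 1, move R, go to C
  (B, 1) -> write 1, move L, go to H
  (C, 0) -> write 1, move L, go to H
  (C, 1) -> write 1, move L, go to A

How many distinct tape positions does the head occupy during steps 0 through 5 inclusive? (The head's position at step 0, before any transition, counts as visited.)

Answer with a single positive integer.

Answer: 3

Derivation:
Step 1: in state A at pos 0, read 0 -> (A,0)->write 1,move L,goto B. Now: state=B, head=-1, tape[-2..1]=0010 (head:  ^)
Step 2: in state B at pos -1, read 0 -> (B,0)->write 1,move R,goto C. Now: state=C, head=0, tape[-2..1]=0110 (head:   ^)
Step 3: in state C at pos 0, read 1 -> (C,1)->write 1,move L,goto A. Now: state=A, head=-1, tape[-2..1]=0110 (head:  ^)
Step 4: in state A at pos -1, read 1 -> (A,1)->write 0,move L,goto B. Now: state=B, head=-2, tape[-3..1]=00010 (head:  ^)
Step 5: in state B at pos -2, read 0 -> (B,0)->write 1,move R,goto C. Now: state=C, head=-1, tape[-3..1]=01010 (head:   ^)
Head positions at steps 0..5: starting at 0, distinct positions visited = {-2, -1, 0} -> 3 position(s)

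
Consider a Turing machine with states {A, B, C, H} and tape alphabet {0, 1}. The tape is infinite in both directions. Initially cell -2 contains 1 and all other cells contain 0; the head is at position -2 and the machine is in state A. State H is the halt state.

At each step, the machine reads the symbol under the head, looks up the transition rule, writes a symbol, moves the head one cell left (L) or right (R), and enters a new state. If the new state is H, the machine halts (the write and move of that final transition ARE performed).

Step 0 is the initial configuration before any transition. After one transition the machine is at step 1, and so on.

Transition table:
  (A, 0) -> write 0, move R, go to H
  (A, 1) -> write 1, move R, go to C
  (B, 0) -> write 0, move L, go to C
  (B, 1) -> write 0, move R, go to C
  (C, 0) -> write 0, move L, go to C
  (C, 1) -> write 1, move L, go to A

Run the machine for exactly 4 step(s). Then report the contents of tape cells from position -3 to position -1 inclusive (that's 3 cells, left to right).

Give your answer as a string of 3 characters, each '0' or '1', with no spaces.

Answer: 010

Derivation:
Step 1: in state A at pos -2, read 1 -> (A,1)->write 1,move R,goto C. Now: state=C, head=-1, tape[-3..0]=0100 (head:   ^)
Step 2: in state C at pos -1, read 0 -> (C,0)->write 0,move L,goto C. Now: state=C, head=-2, tape[-3..0]=0100 (head:  ^)
Step 3: in state C at pos -2, read 1 -> (C,1)->write 1,move L,goto A. Now: state=A, head=-3, tape[-4..0]=00100 (head:  ^)
Step 4: in state A at pos -3, read 0 -> (A,0)->write 0,move R,goto H. Now: state=H, head=-2, tape[-4..0]=00100 (head:   ^)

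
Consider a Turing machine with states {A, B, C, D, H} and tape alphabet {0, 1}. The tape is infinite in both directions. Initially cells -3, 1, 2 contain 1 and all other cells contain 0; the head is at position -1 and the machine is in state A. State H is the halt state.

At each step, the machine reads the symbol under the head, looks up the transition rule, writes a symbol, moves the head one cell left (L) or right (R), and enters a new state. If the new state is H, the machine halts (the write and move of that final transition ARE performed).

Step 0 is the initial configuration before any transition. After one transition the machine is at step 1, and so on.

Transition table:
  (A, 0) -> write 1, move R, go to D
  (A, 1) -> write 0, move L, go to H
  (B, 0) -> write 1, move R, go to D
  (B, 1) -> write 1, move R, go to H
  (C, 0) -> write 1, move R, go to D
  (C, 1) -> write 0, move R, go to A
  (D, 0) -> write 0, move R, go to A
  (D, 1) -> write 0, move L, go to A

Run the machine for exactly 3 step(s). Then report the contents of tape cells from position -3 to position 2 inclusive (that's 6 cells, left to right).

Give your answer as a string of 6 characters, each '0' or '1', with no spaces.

Answer: 101001

Derivation:
Step 1: in state A at pos -1, read 0 -> (A,0)->write 1,move R,goto D. Now: state=D, head=0, tape[-4..3]=01010110 (head:     ^)
Step 2: in state D at pos 0, read 0 -> (D,0)->write 0,move R,goto A. Now: state=A, head=1, tape[-4..3]=01010110 (head:      ^)
Step 3: in state A at pos 1, read 1 -> (A,1)->write 0,move L,goto H. Now: state=H, head=0, tape[-4..3]=01010010 (head:     ^)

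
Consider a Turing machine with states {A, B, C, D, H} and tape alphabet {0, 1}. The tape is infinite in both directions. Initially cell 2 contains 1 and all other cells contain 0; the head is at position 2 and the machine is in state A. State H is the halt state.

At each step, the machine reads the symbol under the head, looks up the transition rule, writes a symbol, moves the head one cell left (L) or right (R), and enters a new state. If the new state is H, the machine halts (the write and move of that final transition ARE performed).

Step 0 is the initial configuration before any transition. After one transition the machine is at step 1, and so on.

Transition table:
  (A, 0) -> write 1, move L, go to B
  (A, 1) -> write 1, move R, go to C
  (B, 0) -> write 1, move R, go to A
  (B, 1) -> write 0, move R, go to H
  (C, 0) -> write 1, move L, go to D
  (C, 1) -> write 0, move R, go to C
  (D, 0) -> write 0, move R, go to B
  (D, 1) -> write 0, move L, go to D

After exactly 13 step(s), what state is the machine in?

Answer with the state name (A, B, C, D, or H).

Step 1: in state A at pos 2, read 1 -> (A,1)->write 1,move R,goto C. Now: state=C, head=3, tape[1..4]=0100 (head:   ^)
Step 2: in state C at pos 3, read 0 -> (C,0)->write 1,move L,goto D. Now: state=D, head=2, tape[1..4]=0110 (head:  ^)
Step 3: in state D at pos 2, read 1 -> (D,1)->write 0,move L,goto D. Now: state=D, head=1, tape[0..4]=00010 (head:  ^)
Step 4: in state D at pos 1, read 0 -> (D,0)->write 0,move R,goto B. Now: state=B, head=2, tape[0..4]=00010 (head:   ^)
Step 5: in state B at pos 2, read 0 -> (B,0)->write 1,move R,goto A. Now: state=A, head=3, tape[0..4]=00110 (head:    ^)
Step 6: in state A at pos 3, read 1 -> (A,1)->write 1,move R,goto C. Now: state=C, head=4, tape[0..5]=001100 (head:     ^)
Step 7: in state C at pos 4, read 0 -> (C,0)->write 1,move L,goto D. Now: state=D, head=3, tape[0..5]=001110 (head:    ^)
Step 8: in state D at pos 3, read 1 -> (D,1)->write 0,move L,goto D. Now: state=D, head=2, tape[0..5]=001010 (head:   ^)
Step 9: in state D at pos 2, read 1 -> (D,1)->write 0,move L,goto D. Now: state=D, head=1, tape[0..5]=000010 (head:  ^)
Step 10: in state D at pos 1, read 0 -> (D,0)->write 0,move R,goto B. Now: state=B, head=2, tape[0..5]=000010 (head:   ^)
Step 11: in state B at pos 2, read 0 -> (B,0)->write 1,move R,goto A. Now: state=A, head=3, tape[0..5]=001010 (head:    ^)
Step 12: in state A at pos 3, read 0 -> (A,0)->write 1,move L,goto B. Now: state=B, head=2, tape[0..5]=001110 (head:   ^)
Step 13: in state B at pos 2, read 1 -> (B,1)->write 0,move R,goto H. Now: state=H, head=3, tape[0..5]=000110 (head:    ^)

Answer: H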